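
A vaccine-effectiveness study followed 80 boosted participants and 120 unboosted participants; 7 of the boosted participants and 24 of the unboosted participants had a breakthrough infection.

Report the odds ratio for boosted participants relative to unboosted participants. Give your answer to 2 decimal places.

OR = (7 × 96) / (73 × 24) = 672/1752 ≈ 0.38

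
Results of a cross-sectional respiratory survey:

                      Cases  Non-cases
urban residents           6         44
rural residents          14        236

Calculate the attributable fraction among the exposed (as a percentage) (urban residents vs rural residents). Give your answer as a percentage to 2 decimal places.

AR% ≈ 53.33%

risk, urban residents = 6/50 = 0.1200
risk, rural residents = 14/250 = 0.0560
AR% = (0.1200 − 0.0560) / 0.1200 = 0.5333 → 53.33%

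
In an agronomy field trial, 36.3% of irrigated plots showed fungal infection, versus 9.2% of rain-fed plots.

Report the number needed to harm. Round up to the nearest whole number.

absolute risk difference = 0.271000
1 / 0.271000 = 3.690 → round up → 4

NNH ≈ 4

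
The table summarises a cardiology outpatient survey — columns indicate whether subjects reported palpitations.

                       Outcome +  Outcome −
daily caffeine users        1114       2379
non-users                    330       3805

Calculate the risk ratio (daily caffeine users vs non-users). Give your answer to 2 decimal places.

RR ≈ 4.00

risk, daily caffeine users = 1114/3493 = 0.3189
risk, non-users = 330/4135 = 0.0798
RR = 0.3189 / 0.0798 = 4.00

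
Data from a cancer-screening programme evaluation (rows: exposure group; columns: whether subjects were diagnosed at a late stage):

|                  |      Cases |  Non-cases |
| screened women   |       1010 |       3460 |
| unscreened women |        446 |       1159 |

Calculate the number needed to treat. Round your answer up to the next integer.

risk, screened women = 1010/4470 = 0.225951
risk, unscreened women = 446/1605 = 0.277882
absolute risk difference = 0.051931
1 / 0.051931 = 19.256 → round up → 20

20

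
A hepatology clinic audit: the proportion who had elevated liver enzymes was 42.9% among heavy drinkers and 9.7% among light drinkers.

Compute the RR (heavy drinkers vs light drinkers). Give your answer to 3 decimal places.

RR = 0.4290 / 0.0970 = 4.423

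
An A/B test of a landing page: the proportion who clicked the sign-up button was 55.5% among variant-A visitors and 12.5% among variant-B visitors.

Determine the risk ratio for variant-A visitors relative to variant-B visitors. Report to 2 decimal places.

RR = 0.5550 / 0.1250 = 4.44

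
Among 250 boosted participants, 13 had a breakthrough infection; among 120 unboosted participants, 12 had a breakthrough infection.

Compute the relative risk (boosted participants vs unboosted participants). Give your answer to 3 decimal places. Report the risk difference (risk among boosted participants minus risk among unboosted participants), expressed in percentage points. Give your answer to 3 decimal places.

RR = 0.520; RD = -4.800

risk, boosted participants = 13/250 = 0.0520
risk, unboosted participants = 12/120 = 0.1000
RR = 0.0520 / 0.1000 = 0.520
risk difference = 0.0520 − 0.1000 = -0.0480 → -4.800 percentage points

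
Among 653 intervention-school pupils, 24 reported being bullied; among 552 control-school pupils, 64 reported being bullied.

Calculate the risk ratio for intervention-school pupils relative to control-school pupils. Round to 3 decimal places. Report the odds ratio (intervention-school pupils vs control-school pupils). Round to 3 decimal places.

risk, intervention-school pupils = 24/653 = 0.03675
risk, control-school pupils = 64/552 = 0.11594
RR = 0.03675 / 0.11594 = 0.317
odds, intervention-school pupils = 24/629 = 0.03816
odds, control-school pupils = 64/488 = 0.13115
OR = 0.03816 / 0.13115 = 0.291

RR = 0.317; OR = 0.291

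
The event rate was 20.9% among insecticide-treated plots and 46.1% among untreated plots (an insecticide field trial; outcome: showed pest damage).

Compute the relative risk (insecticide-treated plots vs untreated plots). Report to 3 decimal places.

RR = 0.2090 / 0.4610 = 0.453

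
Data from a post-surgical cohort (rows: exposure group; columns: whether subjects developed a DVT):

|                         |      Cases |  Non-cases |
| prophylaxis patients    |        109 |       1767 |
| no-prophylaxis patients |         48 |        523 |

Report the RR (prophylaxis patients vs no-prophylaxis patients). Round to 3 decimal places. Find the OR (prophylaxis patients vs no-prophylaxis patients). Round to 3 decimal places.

risk, prophylaxis patients = 109/1876 = 0.0581
risk, no-prophylaxis patients = 48/571 = 0.0841
RR = 0.0581 / 0.0841 = 0.691
OR = (109 × 523) / (1767 × 48) = 57007/84816 ≈ 0.672

RR = 0.691; OR = 0.672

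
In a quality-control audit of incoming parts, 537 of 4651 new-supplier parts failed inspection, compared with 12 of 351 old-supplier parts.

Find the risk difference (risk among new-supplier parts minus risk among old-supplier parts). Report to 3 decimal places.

risk, new-supplier parts = 537/4651 = 0.11546
risk, old-supplier parts = 12/351 = 0.03419
risk difference = 0.11546 − 0.03419 = 0.081

RD: 0.081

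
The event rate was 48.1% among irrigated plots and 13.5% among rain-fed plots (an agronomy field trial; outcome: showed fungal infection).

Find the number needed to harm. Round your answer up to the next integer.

absolute risk difference = 0.346000
1 / 0.346000 = 2.890 → round up → 3

3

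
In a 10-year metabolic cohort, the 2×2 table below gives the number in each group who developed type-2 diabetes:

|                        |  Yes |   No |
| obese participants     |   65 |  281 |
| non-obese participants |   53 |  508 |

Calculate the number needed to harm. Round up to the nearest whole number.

NNH ≈ 11

risk, obese participants = 65/346 = 0.187861
risk, non-obese participants = 53/561 = 0.094474
absolute risk difference = 0.093387
1 / 0.093387 = 10.708 → round up → 11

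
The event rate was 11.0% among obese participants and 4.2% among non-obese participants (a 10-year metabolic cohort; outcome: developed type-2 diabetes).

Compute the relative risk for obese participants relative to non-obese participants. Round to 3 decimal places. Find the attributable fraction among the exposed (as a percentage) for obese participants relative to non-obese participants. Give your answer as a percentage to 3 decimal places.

RR = 0.11000 / 0.04200 = 2.619
AR% = (0.11000 − 0.04200) / 0.11000 = 0.6182 → 61.818%

RR = 2.619; AR% = 61.818%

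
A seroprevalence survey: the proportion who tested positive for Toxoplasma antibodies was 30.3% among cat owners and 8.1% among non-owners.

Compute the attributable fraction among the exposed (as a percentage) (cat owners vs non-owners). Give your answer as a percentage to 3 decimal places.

AR% = (0.3030 − 0.0810) / 0.3030 = 0.7327 → 73.267%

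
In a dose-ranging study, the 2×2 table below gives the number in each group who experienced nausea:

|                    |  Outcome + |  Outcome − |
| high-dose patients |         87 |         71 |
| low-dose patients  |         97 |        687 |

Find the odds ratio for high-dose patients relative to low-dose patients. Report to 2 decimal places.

OR = (87 × 687) / (71 × 97) = 59769/6887 ≈ 8.68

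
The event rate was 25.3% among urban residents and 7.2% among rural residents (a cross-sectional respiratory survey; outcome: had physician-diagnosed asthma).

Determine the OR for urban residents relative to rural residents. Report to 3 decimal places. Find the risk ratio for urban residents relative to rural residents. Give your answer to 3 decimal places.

odds, urban residents = 0.2530/0.7470 = 0.3387
odds, rural residents = 0.0720/0.9280 = 0.0776
OR = 0.3387 / 0.0776 = 4.365
RR = 0.2530 / 0.0720 = 3.514

OR = 4.365; RR = 3.514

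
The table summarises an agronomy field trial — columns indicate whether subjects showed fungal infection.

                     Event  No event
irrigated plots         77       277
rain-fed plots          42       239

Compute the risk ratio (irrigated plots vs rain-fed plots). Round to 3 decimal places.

risk, irrigated plots = 77/354 = 0.2175
risk, rain-fed plots = 42/281 = 0.1495
RR = 0.2175 / 0.1495 = 1.455

RR ≈ 1.455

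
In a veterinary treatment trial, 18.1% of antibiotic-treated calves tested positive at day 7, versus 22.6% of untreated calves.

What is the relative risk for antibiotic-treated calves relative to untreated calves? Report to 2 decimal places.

RR = 0.1810 / 0.2260 = 0.80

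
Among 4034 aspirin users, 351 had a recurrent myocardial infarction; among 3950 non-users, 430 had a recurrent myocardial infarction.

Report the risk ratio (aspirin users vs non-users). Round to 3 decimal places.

risk, aspirin users = 351/4034 = 0.0870
risk, non-users = 430/3950 = 0.1089
RR = 0.0870 / 0.1089 = 0.799

0.799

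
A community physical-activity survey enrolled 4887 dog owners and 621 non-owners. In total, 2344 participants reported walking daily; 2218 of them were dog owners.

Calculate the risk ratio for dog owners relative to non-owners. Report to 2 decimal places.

RR ≈ 2.24

dog owners without the outcome: 4887 − 2218 = 2669
non-owners with the outcome: 2344 − 2218 = 126
non-owners without the outcome: 621 − 126 = 495
risk, dog owners = 2218/4887 = 0.4539
risk, non-owners = 126/621 = 0.2029
RR = 0.4539 / 0.2029 = 2.24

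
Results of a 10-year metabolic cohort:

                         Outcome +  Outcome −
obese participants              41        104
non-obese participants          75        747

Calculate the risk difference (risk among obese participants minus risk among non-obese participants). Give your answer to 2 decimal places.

risk, obese participants = 41/145 = 0.2828
risk, non-obese participants = 75/822 = 0.0912
risk difference = 0.2828 − 0.0912 = 0.19

0.19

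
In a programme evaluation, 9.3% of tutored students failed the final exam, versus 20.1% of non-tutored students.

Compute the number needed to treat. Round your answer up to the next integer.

absolute risk difference = 0.108000
1 / 0.108000 = 9.259 → round up → 10

10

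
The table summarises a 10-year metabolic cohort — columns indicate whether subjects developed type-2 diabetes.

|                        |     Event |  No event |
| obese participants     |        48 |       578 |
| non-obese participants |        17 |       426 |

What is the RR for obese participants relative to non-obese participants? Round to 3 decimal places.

risk, obese participants = 48/626 = 0.07668
risk, non-obese participants = 17/443 = 0.03837
RR = 0.07668 / 0.03837 = 1.998

1.998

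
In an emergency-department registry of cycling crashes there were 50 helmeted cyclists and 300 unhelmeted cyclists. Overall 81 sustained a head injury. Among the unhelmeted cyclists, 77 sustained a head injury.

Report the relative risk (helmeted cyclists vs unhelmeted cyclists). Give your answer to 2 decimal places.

0.31

helmeted cyclists with the outcome: 81 − 77 = 4
helmeted cyclists without the outcome: 50 − 4 = 46
unhelmeted cyclists without the outcome: 300 − 77 = 223
risk, helmeted cyclists = 4/50 = 0.0800
risk, unhelmeted cyclists = 77/300 = 0.2567
RR = 0.0800 / 0.2567 = 0.31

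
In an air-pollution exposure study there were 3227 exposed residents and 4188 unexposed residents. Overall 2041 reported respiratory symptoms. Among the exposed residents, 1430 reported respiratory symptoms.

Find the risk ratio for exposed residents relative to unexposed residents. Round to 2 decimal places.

exposed residents without the outcome: 3227 − 1430 = 1797
unexposed residents with the outcome: 2041 − 1430 = 611
unexposed residents without the outcome: 4188 − 611 = 3577
risk, exposed residents = 1430/3227 = 0.4431
risk, unexposed residents = 611/4188 = 0.1459
RR = 0.4431 / 0.1459 = 3.04

3.04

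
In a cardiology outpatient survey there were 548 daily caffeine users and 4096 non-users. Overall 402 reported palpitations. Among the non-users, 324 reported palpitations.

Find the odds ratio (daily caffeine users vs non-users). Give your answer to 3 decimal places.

daily caffeine users with the outcome: 402 − 324 = 78
daily caffeine users without the outcome: 548 − 78 = 470
non-users without the outcome: 4096 − 324 = 3772
OR = (78 × 3772) / (470 × 324) = 294216/152280 ≈ 1.932

1.932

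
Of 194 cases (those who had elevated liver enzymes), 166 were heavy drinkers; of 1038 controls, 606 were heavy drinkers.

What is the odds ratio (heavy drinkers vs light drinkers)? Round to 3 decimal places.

OR = (166 × 432) / (606 × 28) = 71712/16968 ≈ 4.226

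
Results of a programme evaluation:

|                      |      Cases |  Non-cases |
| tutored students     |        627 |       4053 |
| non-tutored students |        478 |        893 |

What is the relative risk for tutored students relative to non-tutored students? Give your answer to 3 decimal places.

risk, tutored students = 627/4680 = 0.1340
risk, non-tutored students = 478/1371 = 0.3487
RR = 0.1340 / 0.3487 = 0.384

RR = 0.384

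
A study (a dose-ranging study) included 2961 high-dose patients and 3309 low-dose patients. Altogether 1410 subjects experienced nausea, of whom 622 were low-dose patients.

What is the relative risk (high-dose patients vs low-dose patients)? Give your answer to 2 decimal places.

high-dose patients with the outcome: 1410 − 622 = 788
high-dose patients without the outcome: 2961 − 788 = 2173
low-dose patients without the outcome: 3309 − 622 = 2687
risk, high-dose patients = 788/2961 = 0.2661
risk, low-dose patients = 622/3309 = 0.1880
RR = 0.2661 / 0.1880 = 1.42

1.42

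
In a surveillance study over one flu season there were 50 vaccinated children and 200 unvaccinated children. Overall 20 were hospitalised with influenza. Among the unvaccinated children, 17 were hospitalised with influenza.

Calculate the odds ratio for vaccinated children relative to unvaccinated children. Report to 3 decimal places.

vaccinated children with the outcome: 20 − 17 = 3
vaccinated children without the outcome: 50 − 3 = 47
unvaccinated children without the outcome: 200 − 17 = 183
OR = (3 × 183) / (47 × 17) = 549/799 ≈ 0.687

OR = 0.687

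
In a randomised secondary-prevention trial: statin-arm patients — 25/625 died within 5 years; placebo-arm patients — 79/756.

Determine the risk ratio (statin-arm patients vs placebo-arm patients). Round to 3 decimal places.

risk, statin-arm patients = 25/625 = 0.04000
risk, placebo-arm patients = 79/756 = 0.10450
RR = 0.04000 / 0.10450 = 0.383

0.383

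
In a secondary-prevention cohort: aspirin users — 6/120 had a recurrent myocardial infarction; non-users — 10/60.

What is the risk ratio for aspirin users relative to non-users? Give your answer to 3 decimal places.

RR: 0.300

risk, aspirin users = 6/120 = 0.0500
risk, non-users = 10/60 = 0.1667
RR = 0.0500 / 0.1667 = 0.300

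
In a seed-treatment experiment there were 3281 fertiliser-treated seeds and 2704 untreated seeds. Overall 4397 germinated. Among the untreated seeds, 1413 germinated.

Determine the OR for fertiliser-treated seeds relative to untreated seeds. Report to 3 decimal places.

9.180

fertiliser-treated seeds with the outcome: 4397 − 1413 = 2984
fertiliser-treated seeds without the outcome: 3281 − 2984 = 297
untreated seeds without the outcome: 2704 − 1413 = 1291
OR = (2984 × 1291) / (297 × 1413) = 3852344/419661 ≈ 9.180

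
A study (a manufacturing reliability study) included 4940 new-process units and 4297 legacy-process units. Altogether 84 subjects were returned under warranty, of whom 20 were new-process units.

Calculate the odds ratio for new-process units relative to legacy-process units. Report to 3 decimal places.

new-process units without the outcome: 4940 − 20 = 4920
legacy-process units with the outcome: 84 − 20 = 64
legacy-process units without the outcome: 4297 − 64 = 4233
OR = (20 × 4233) / (4920 × 64) = 84660/314880 ≈ 0.269

0.269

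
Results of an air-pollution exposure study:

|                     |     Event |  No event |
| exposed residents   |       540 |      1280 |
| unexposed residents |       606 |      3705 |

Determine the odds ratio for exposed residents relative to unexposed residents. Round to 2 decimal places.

OR = (540 × 3705) / (1280 × 606) = 2000700/775680 ≈ 2.58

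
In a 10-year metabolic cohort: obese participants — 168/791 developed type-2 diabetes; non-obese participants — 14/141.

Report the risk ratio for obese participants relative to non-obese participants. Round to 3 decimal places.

risk, obese participants = 168/791 = 0.2124
risk, non-obese participants = 14/141 = 0.0993
RR = 0.2124 / 0.0993 = 2.139

2.139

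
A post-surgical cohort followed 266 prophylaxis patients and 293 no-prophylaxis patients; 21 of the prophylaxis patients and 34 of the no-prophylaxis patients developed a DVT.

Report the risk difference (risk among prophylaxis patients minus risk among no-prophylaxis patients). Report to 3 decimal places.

risk, prophylaxis patients = 21/266 = 0.0789
risk, no-prophylaxis patients = 34/293 = 0.1160
risk difference = 0.0789 − 0.1160 = -0.037

RD = -0.037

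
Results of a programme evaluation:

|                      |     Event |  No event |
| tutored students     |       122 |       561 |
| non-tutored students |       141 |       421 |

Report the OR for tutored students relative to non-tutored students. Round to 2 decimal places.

OR = (122 × 421) / (561 × 141) = 51362/79101 ≈ 0.65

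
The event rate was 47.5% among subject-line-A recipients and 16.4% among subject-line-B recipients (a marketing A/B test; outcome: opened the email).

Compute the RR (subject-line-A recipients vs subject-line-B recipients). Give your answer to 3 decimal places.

RR = 0.4750 / 0.1640 = 2.896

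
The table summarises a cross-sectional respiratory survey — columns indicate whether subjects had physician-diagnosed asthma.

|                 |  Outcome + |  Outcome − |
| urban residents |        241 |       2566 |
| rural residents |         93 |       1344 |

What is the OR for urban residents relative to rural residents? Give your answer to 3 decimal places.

1.357

odds, urban residents = 241/2566 = 0.0939
odds, rural residents = 93/1344 = 0.0692
OR = 0.0939 / 0.0692 = 1.357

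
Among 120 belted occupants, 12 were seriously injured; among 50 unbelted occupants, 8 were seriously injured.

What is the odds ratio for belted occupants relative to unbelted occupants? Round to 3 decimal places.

OR = (12 × 42) / (108 × 8) = 504/864 ≈ 0.583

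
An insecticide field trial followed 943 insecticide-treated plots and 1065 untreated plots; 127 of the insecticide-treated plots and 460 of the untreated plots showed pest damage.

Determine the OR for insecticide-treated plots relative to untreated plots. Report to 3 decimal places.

OR = (127 × 605) / (816 × 460) = 76835/375360 ≈ 0.205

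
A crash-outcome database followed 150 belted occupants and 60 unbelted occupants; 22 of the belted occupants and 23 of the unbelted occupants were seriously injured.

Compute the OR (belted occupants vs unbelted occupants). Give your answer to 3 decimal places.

OR = (22 × 37) / (128 × 23) = 814/2944 ≈ 0.276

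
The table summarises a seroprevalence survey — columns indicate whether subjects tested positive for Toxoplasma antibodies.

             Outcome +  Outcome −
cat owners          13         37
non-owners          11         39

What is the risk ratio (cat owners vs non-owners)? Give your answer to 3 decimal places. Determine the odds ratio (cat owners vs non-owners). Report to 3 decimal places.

RR = 1.182; OR = 1.246

risk, cat owners = 13/50 = 0.2600
risk, non-owners = 11/50 = 0.2200
RR = 0.2600 / 0.2200 = 1.182
OR = (13 × 39) / (37 × 11) = 507/407 ≈ 1.246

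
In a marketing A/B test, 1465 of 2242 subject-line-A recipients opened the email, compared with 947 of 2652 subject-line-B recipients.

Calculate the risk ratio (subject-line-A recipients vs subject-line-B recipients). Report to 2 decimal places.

RR = 1.83

risk, subject-line-A recipients = 1465/2242 = 0.6534
risk, subject-line-B recipients = 947/2652 = 0.3571
RR = 0.6534 / 0.3571 = 1.83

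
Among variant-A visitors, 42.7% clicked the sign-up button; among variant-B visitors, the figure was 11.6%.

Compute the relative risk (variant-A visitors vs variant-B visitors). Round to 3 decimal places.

RR = 0.4270 / 0.1160 = 3.681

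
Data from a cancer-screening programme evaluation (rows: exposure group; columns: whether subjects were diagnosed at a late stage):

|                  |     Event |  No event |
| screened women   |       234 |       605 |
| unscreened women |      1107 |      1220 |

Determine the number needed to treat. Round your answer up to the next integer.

6

risk, screened women = 234/839 = 0.278903
risk, unscreened women = 1107/2327 = 0.475720
absolute risk difference = 0.196816
1 / 0.196816 = 5.081 → round up → 6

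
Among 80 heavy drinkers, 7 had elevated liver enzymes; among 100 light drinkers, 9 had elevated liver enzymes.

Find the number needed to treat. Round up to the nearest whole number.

400

risk, heavy drinkers = 7/80 = 0.087500
risk, light drinkers = 9/100 = 0.090000
absolute risk difference = 0.002500
1 / 0.002500 = 400.000 → round up → 400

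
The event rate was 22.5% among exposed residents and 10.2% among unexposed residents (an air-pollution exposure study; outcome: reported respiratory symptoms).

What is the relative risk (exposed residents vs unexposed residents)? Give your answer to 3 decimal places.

RR = 0.2250 / 0.1020 = 2.206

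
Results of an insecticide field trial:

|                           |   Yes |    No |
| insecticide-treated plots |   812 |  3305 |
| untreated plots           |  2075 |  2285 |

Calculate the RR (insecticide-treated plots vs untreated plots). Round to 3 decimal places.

RR = 0.414

risk, insecticide-treated plots = 812/4117 = 0.1972
risk, untreated plots = 2075/4360 = 0.4759
RR = 0.1972 / 0.4759 = 0.414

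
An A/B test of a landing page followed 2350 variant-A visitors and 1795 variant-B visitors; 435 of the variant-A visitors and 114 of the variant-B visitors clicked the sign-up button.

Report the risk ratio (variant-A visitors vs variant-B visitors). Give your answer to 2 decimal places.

RR = 2.91

risk, variant-A visitors = 435/2350 = 0.1851
risk, variant-B visitors = 114/1795 = 0.0635
RR = 0.1851 / 0.0635 = 2.91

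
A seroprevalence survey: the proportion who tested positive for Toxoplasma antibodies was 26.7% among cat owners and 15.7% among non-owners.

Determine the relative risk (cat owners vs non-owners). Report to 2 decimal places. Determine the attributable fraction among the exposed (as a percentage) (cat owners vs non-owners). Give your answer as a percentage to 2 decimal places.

RR = 1.70; AR% = 41.20%

RR = 0.2670 / 0.1570 = 1.70
AR% = (0.2670 − 0.1570) / 0.2670 = 0.4120 → 41.20%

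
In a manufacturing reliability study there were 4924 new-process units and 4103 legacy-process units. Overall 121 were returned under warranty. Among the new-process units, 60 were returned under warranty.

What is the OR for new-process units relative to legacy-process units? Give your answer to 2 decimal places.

OR: 0.82

new-process units without the outcome: 4924 − 60 = 4864
legacy-process units with the outcome: 121 − 60 = 61
legacy-process units without the outcome: 4103 − 61 = 4042
odds, new-process units = 60/4864 = 0.01234
odds, legacy-process units = 61/4042 = 0.01509
OR = 0.01234 / 0.01509 = 0.82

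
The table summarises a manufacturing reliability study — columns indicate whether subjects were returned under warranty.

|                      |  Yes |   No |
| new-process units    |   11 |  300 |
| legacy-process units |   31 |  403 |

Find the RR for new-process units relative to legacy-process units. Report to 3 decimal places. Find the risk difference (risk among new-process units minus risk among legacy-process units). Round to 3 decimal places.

RR = 0.495; RD = -0.036

risk, new-process units = 11/311 = 0.03537
risk, legacy-process units = 31/434 = 0.07143
RR = 0.03537 / 0.07143 = 0.495
risk difference = 0.03537 − 0.07143 = -0.036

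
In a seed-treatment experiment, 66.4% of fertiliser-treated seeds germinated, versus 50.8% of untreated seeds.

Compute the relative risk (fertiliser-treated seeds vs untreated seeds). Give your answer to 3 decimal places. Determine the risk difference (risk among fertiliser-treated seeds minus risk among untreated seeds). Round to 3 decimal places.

RR = 1.307; RD = 0.156

RR = 0.6640 / 0.5080 = 1.307
risk difference = 0.6640 − 0.5080 = 0.156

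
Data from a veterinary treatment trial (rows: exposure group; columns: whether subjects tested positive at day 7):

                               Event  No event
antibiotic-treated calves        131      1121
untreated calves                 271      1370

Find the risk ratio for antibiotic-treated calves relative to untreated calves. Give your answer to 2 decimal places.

RR ≈ 0.63

risk, antibiotic-treated calves = 131/1252 = 0.1046
risk, untreated calves = 271/1641 = 0.1651
RR = 0.1046 / 0.1651 = 0.63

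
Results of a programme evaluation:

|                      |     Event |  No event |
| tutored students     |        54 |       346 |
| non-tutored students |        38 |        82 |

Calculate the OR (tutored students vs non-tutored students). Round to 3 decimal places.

odds, tutored students = 54/346 = 0.1561
odds, non-tutored students = 38/82 = 0.4634
OR = 0.1561 / 0.4634 = 0.337

OR: 0.337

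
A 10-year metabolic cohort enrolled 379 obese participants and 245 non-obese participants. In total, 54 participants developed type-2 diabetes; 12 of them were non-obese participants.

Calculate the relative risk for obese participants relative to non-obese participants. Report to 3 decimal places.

RR ≈ 2.263

obese participants with the outcome: 54 − 12 = 42
obese participants without the outcome: 379 − 42 = 337
non-obese participants without the outcome: 245 − 12 = 233
risk, obese participants = 42/379 = 0.11082
risk, non-obese participants = 12/245 = 0.04898
RR = 0.11082 / 0.04898 = 2.263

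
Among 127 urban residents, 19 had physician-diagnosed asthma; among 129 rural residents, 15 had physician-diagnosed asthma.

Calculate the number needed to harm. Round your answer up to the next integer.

NNH = 31

risk, urban residents = 19/127 = 0.149606
risk, rural residents = 15/129 = 0.116279
absolute risk difference = 0.033327
1 / 0.033327 = 30.006 → round up → 31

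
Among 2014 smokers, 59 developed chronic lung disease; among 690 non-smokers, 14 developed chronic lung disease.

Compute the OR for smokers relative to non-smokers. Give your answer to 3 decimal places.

OR = 1.457

odds, smokers = 59/1955 = 0.03018
odds, non-smokers = 14/676 = 0.02071
OR = 0.03018 / 0.02071 = 1.457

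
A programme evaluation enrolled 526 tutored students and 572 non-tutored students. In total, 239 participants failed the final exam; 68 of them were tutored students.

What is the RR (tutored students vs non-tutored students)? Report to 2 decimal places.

tutored students without the outcome: 526 − 68 = 458
non-tutored students with the outcome: 239 − 68 = 171
non-tutored students without the outcome: 572 − 171 = 401
risk, tutored students = 68/526 = 0.1293
risk, non-tutored students = 171/572 = 0.2990
RR = 0.1293 / 0.2990 = 0.43

RR: 0.43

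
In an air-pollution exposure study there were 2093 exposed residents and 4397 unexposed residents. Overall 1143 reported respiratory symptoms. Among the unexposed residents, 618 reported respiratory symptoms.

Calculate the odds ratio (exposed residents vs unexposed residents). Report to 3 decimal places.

exposed residents with the outcome: 1143 − 618 = 525
exposed residents without the outcome: 2093 − 525 = 1568
unexposed residents without the outcome: 4397 − 618 = 3779
OR = (525 × 3779) / (1568 × 618) = 1983975/969024 ≈ 2.047

2.047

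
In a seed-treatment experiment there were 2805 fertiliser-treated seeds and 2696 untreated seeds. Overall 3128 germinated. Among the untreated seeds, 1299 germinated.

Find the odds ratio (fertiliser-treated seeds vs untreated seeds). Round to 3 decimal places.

OR: 2.015

fertiliser-treated seeds with the outcome: 3128 − 1299 = 1829
fertiliser-treated seeds without the outcome: 2805 − 1829 = 976
untreated seeds without the outcome: 2696 − 1299 = 1397
OR = (1829 × 1397) / (976 × 1299) = 2555113/1267824 ≈ 2.015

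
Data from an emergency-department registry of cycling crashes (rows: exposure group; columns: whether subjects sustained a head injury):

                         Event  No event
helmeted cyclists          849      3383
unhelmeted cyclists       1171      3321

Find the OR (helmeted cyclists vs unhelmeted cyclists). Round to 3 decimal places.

OR = (849 × 3321) / (3383 × 1171) = 2819529/3961493 ≈ 0.712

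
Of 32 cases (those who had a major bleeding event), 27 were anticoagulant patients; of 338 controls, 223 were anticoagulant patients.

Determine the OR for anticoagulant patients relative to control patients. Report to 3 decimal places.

OR = (27 × 115) / (223 × 5) = 3105/1115 ≈ 2.785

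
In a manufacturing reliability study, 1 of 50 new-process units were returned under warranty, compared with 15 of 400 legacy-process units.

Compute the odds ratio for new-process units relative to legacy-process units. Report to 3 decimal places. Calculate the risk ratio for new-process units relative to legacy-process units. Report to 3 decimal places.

OR = 0.524; RR = 0.533

odds, new-process units = 1/49 = 0.02041
odds, legacy-process units = 15/385 = 0.03896
OR = 0.02041 / 0.03896 = 0.524
risk, new-process units = 1/50 = 0.02000
risk, legacy-process units = 15/400 = 0.03750
RR = 0.02000 / 0.03750 = 0.533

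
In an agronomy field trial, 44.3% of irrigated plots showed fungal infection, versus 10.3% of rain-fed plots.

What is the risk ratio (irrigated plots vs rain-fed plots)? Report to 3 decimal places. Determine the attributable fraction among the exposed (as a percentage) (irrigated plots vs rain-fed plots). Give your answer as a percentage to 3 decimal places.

RR = 4.301; AR% = 76.749%

RR = 0.4430 / 0.1030 = 4.301
AR% = (0.4430 − 0.1030) / 0.4430 = 0.7675 → 76.749%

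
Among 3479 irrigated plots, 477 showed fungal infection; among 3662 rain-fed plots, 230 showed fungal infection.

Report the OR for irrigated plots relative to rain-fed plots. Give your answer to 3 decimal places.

OR = (477 × 3432) / (3002 × 230) = 1637064/690460 ≈ 2.371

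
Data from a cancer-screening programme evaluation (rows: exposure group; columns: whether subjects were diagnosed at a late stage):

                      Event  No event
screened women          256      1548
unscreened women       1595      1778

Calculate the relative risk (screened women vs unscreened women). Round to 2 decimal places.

0.30

risk, screened women = 256/1804 = 0.1419
risk, unscreened women = 1595/3373 = 0.4729
RR = 0.1419 / 0.4729 = 0.30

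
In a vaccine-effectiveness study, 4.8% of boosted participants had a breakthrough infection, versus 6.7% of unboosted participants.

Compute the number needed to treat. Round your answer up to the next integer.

NNT: 53

absolute risk difference = 0.019000
1 / 0.019000 = 52.632 → round up → 53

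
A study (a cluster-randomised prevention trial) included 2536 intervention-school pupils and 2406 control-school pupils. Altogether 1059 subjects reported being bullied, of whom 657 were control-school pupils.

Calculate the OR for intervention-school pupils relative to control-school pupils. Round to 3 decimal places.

OR: 0.501

intervention-school pupils with the outcome: 1059 − 657 = 402
intervention-school pupils without the outcome: 2536 − 402 = 2134
control-school pupils without the outcome: 2406 − 657 = 1749
OR = (402 × 1749) / (2134 × 657) = 703098/1402038 ≈ 0.501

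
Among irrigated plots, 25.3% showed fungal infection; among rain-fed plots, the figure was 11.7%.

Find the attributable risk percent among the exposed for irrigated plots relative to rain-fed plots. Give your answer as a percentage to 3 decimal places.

AR% = (0.2530 − 0.1170) / 0.2530 = 0.5375 → 53.755%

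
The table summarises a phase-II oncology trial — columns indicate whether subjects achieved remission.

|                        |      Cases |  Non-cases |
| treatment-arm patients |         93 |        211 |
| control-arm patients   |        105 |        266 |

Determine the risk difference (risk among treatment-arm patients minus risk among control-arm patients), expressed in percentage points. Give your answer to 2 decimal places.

risk, treatment-arm patients = 93/304 = 0.3059
risk, control-arm patients = 105/371 = 0.2830
risk difference = 0.3059 − 0.2830 = 0.0229 → 2.29 percentage points

2.29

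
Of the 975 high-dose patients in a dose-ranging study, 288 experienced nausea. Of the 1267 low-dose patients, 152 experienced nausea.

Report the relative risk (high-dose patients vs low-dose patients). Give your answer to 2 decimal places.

risk, high-dose patients = 288/975 = 0.2954
risk, low-dose patients = 152/1267 = 0.1200
RR = 0.2954 / 0.1200 = 2.46

2.46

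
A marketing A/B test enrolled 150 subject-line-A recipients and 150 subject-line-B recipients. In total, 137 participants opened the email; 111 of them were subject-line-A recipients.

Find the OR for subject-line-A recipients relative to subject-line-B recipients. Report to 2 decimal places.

OR ≈ 13.57

subject-line-A recipients without the outcome: 150 − 111 = 39
subject-line-B recipients with the outcome: 137 − 111 = 26
subject-line-B recipients without the outcome: 150 − 26 = 124
OR = (111 × 124) / (39 × 26) = 13764/1014 ≈ 13.57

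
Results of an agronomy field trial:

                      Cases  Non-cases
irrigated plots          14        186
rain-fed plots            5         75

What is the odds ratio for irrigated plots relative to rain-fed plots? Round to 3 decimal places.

OR = (14 × 75) / (186 × 5) = 1050/930 ≈ 1.129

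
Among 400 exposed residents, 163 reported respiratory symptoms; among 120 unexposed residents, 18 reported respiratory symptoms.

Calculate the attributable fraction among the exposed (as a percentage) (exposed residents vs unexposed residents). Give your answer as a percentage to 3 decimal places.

risk, exposed residents = 163/400 = 0.4075
risk, unexposed residents = 18/120 = 0.1500
AR% = (0.4075 − 0.1500) / 0.4075 = 0.6319 → 63.190%

63.190%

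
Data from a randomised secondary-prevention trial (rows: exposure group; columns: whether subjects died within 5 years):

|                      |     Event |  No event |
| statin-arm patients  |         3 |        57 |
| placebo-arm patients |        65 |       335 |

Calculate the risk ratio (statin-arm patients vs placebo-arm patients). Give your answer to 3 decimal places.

risk, statin-arm patients = 3/60 = 0.0500
risk, placebo-arm patients = 65/400 = 0.1625
RR = 0.0500 / 0.1625 = 0.308

0.308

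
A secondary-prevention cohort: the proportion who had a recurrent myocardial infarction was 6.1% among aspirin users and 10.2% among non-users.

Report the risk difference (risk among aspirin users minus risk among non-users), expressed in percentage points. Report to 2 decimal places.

risk difference = 0.0610 − 0.1020 = -0.0410 → -4.10 percentage points

RD = -4.10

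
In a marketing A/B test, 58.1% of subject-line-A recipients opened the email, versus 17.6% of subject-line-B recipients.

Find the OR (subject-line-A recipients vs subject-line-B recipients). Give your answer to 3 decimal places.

odds, subject-line-A recipients = 0.5810/0.4190 = 1.3866
odds, subject-line-B recipients = 0.1760/0.8240 = 0.2136
OR = 1.3866 / 0.2136 = 6.492

OR: 6.492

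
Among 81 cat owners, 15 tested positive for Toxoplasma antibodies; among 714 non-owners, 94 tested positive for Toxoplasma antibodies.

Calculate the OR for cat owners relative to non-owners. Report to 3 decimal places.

OR = (15 × 620) / (66 × 94) = 9300/6204 ≈ 1.499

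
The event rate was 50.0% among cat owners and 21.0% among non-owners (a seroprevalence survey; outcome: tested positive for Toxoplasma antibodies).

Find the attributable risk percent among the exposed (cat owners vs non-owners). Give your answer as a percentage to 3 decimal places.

AR% = (0.5000 − 0.2100) / 0.5000 = 0.5800 → 58.000%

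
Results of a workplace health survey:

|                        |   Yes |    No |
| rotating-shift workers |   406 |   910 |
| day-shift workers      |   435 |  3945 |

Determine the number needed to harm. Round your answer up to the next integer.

risk, rotating-shift workers = 406/1316 = 0.308511
risk, day-shift workers = 435/4380 = 0.099315
absolute risk difference = 0.209196
1 / 0.209196 = 4.780 → round up → 5

5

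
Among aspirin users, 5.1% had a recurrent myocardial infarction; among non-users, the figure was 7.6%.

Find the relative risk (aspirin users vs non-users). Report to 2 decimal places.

RR = 0.0510 / 0.0760 = 0.67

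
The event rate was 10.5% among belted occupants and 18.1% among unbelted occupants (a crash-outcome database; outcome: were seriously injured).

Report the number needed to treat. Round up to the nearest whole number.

absolute risk difference = 0.076000
1 / 0.076000 = 13.158 → round up → 14

14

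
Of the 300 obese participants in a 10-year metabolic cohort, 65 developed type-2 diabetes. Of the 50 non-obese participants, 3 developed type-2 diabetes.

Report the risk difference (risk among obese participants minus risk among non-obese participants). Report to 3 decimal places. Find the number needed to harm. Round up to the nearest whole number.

RD = 0.157; NNH = 7

risk, obese participants = 65/300 = 0.2167
risk, non-obese participants = 3/50 = 0.0600
risk difference = 0.2167 − 0.0600 = 0.157
absolute risk difference = 0.156667
1 / 0.156667 = 6.383 → round up → 7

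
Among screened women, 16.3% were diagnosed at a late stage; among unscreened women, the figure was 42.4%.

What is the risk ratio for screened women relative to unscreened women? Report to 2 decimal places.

RR = 0.1630 / 0.4240 = 0.38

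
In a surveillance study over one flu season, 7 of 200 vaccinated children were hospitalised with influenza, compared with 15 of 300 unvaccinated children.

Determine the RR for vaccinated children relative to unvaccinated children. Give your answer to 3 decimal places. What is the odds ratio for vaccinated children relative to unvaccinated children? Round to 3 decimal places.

risk, vaccinated children = 7/200 = 0.03500
risk, unvaccinated children = 15/300 = 0.05000
RR = 0.03500 / 0.05000 = 0.700
OR = (7 × 285) / (193 × 15) = 1995/2895 ≈ 0.689

RR = 0.700; OR = 0.689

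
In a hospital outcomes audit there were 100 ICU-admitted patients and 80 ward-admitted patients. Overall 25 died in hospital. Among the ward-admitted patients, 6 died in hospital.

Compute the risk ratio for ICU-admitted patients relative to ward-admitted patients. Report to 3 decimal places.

ICU-admitted patients with the outcome: 25 − 6 = 19
ICU-admitted patients without the outcome: 100 − 19 = 81
ward-admitted patients without the outcome: 80 − 6 = 74
risk, ICU-admitted patients = 19/100 = 0.1900
risk, ward-admitted patients = 6/80 = 0.0750
RR = 0.1900 / 0.0750 = 2.533

2.533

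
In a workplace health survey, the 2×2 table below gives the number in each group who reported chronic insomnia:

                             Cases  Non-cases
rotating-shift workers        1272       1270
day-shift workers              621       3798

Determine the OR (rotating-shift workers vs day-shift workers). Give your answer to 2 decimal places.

OR = (1272 × 3798) / (1270 × 621) = 4831056/788670 ≈ 6.13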